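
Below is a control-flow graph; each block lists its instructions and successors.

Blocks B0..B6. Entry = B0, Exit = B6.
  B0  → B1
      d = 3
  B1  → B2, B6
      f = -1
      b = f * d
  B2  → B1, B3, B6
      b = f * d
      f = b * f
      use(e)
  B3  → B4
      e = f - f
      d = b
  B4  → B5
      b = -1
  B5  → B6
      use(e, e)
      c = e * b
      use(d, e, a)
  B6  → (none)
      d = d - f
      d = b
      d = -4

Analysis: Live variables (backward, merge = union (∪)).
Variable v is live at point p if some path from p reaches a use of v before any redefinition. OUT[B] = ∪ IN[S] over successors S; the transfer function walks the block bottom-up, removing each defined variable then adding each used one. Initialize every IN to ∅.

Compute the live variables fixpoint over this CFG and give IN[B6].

Per-block solution:
  B0:   IN={a, e}   OUT={a, d, e}
  B1:   IN={a, d, e}   OUT={a, b, d, e, f}
  B2:   IN={a, d, e, f}   OUT={a, b, d, e, f}
  B3:   IN={a, b, f}   OUT={a, d, e, f}
  B4:   IN={a, d, e, f}   OUT={a, b, d, e, f}
  B5:   IN={a, b, d, e, f}   OUT={b, d, f}
  B6:   IN={b, d, f}   OUT={}

B6 is the boundary node: OUT[B6] = {}
Applying B6's transfer function to that OUT value gives IN[B6] (row B6 above).

Answer: {b, d, f}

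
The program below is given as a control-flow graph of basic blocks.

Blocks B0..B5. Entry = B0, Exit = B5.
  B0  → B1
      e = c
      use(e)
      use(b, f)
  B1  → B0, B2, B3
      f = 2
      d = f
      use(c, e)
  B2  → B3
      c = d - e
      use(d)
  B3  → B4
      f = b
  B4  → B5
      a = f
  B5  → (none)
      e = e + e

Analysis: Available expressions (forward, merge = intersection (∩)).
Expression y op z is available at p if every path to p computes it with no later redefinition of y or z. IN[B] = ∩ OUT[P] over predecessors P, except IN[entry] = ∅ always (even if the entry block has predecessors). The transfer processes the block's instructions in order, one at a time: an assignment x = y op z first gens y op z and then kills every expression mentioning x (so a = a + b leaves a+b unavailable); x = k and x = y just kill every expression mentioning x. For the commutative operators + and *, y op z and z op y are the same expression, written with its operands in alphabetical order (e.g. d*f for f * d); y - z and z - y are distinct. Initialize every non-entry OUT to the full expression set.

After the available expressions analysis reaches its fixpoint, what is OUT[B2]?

Answer: {d-e}

Working:
Fixpoint table:
  B0:  IN={}  OUT={}
  B1:  IN={}  OUT={}
  B2:  IN={}  OUT={d-e}
  B3:  IN={}  OUT={}
  B4:  IN={}  OUT={}
  B5:  IN={}  OUT={}

Merge at B2: IN[B2] = OUT[B1] = {}
Applying B2's transfer function to that IN value gives OUT[B2] (row B2 above).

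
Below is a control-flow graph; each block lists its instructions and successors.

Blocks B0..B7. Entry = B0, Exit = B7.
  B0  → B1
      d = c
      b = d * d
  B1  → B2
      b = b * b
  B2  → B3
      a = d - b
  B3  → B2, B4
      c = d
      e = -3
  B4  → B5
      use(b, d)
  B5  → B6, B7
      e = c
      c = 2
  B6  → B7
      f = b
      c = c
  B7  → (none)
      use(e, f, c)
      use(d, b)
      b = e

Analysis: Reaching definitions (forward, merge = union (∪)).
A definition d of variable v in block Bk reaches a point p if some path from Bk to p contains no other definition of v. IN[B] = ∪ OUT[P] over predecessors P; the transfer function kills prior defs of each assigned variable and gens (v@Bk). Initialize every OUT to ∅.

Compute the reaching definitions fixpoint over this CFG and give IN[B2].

Answer: {a@B2, b@B1, c@B3, d@B0, e@B3}

Trace:
Per-block solution:
  B0:   IN={}   OUT={b@B0, d@B0}
  B1:   IN={b@B0, d@B0}   OUT={b@B1, d@B0}
  B2:   IN={a@B2, b@B1, c@B3, d@B0, e@B3}   OUT={a@B2, b@B1, c@B3, d@B0, e@B3}
  B3:   IN={a@B2, b@B1, c@B3, d@B0, e@B3}   OUT={a@B2, b@B1, c@B3, d@B0, e@B3}
  B4:   IN={a@B2, b@B1, c@B3, d@B0, e@B3}   OUT={a@B2, b@B1, c@B3, d@B0, e@B3}
  B5:   IN={a@B2, b@B1, c@B3, d@B0, e@B3}   OUT={a@B2, b@B1, c@B5, d@B0, e@B5}
  B6:   IN={a@B2, b@B1, c@B5, d@B0, e@B5}   OUT={a@B2, b@B1, c@B6, d@B0, e@B5, f@B6}
  B7:   IN={a@B2, b@B1, c@B5, c@B6, d@B0, e@B5, f@B6}   OUT={a@B2, b@B7, c@B5, c@B6, d@B0, e@B5, f@B6}

Merge at B2: IN[B2] = OUT[B1] ⊔ OUT[B3] = {a@B2, b@B1, c@B3, d@B0, e@B3}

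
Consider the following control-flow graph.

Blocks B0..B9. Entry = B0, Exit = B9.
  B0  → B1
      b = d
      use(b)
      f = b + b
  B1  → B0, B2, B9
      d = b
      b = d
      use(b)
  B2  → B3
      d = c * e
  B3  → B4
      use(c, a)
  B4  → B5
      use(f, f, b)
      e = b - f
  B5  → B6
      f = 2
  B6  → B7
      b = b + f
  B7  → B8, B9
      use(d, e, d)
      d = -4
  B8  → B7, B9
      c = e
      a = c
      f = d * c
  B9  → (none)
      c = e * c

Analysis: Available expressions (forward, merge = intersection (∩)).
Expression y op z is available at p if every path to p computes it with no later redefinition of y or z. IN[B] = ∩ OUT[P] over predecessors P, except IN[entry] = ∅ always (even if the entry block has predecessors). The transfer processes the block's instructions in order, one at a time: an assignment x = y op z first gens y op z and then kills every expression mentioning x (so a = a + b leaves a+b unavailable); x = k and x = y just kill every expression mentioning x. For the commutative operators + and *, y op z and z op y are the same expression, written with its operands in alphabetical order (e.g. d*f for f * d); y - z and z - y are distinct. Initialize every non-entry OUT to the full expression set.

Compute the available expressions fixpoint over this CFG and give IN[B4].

Converged values:
  B0: | IN={} | OUT={b+b}
  B1: | IN={b+b} | OUT={}
  B2: | IN={} | OUT={c*e}
  B3: | IN={c*e} | OUT={c*e}
  B4: | IN={c*e} | OUT={b-f}
  B5: | IN={b-f} | OUT={}
  B6: | IN={} | OUT={}
  B7: | IN={} | OUT={}
  B8: | IN={} | OUT={c*d}
  B9: | IN={} | OUT={}

Merge at B4: IN[B4] = OUT[B3] = {c*e}

Answer: {c*e}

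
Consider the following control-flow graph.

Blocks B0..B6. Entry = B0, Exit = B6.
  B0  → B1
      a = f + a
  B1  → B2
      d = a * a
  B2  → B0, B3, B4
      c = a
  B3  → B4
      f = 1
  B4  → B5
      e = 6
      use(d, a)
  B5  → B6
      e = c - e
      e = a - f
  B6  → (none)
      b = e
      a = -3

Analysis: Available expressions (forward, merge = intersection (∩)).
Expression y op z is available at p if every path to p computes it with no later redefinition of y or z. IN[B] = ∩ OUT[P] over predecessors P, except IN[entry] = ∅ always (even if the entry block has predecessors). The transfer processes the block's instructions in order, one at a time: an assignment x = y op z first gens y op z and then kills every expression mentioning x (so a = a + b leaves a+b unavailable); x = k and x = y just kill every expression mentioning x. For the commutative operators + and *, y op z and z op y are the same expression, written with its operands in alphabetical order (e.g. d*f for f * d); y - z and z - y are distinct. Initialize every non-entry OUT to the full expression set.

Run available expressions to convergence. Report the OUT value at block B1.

Answer: {a*a}

Trace:
Converged values:
  B0:   IN={}   OUT={}
  B1:   IN={}   OUT={a*a}
  B2:   IN={a*a}   OUT={a*a}
  B3:   IN={a*a}   OUT={a*a}
  B4:   IN={a*a}   OUT={a*a}
  B5:   IN={a*a}   OUT={a*a, a-f}
  B6:   IN={a*a, a-f}   OUT={}

Merge at B1: IN[B1] = OUT[B0] = {}
Applying B1's transfer function to that IN value gives OUT[B1] (row B1 above).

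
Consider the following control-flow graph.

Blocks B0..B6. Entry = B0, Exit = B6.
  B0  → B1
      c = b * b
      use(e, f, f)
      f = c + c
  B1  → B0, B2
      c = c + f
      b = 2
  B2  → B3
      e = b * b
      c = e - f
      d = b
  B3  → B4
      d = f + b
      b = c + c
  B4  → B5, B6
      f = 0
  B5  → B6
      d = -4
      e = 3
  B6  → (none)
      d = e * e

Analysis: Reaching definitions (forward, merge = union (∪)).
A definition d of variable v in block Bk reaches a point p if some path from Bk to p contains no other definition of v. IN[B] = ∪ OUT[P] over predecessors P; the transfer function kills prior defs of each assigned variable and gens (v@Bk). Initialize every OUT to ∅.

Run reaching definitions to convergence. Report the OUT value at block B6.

Answer: {b@B3, c@B2, d@B6, e@B2, e@B5, f@B4}

Derivation:
Converged values:
  B0:   IN={b@B1, c@B1, f@B0}   OUT={b@B1, c@B0, f@B0}
  B1:   IN={b@B1, c@B0, f@B0}   OUT={b@B1, c@B1, f@B0}
  B2:   IN={b@B1, c@B1, f@B0}   OUT={b@B1, c@B2, d@B2, e@B2, f@B0}
  B3:   IN={b@B1, c@B2, d@B2, e@B2, f@B0}   OUT={b@B3, c@B2, d@B3, e@B2, f@B0}
  B4:   IN={b@B3, c@B2, d@B3, e@B2, f@B0}   OUT={b@B3, c@B2, d@B3, e@B2, f@B4}
  B5:   IN={b@B3, c@B2, d@B3, e@B2, f@B4}   OUT={b@B3, c@B2, d@B5, e@B5, f@B4}
  B6:   IN={b@B3, c@B2, d@B3, d@B5, e@B2, e@B5, f@B4}   OUT={b@B3, c@B2, d@B6, e@B2, e@B5, f@B4}

Merge at B6: IN[B6] = OUT[B4] ⊔ OUT[B5] = {b@B3, c@B2, d@B3, d@B5, e@B2, e@B5, f@B4}
Applying B6's transfer function to that IN value gives OUT[B6] (row B6 above).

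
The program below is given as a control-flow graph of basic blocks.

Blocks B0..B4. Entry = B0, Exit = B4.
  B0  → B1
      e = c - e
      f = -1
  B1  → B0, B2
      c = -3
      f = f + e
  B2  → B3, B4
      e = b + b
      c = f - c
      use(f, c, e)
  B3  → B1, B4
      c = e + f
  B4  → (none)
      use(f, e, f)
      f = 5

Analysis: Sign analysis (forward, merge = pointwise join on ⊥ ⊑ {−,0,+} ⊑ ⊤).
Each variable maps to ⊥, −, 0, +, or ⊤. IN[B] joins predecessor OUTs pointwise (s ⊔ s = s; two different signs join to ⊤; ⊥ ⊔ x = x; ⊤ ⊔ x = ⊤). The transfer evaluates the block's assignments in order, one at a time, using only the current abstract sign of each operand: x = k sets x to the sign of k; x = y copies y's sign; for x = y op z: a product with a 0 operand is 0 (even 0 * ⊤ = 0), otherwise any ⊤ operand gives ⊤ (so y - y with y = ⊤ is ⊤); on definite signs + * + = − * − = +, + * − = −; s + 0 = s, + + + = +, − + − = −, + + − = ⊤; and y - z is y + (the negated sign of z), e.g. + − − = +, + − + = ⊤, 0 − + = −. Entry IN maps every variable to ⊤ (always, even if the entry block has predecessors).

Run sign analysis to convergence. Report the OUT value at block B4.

Per-block solution:
  B0:   IN=(all ⊤)   OUT={f:-; rest ⊤}
  B1:   IN=(all ⊤)   OUT={c:-; rest ⊤}
  B2:   IN={c:-; rest ⊤}   OUT=(all ⊤)
  B3:   IN=(all ⊤)   OUT=(all ⊤)
  B4:   IN=(all ⊤)   OUT={f:+; rest ⊤}

Merge at B4: IN[B4] = OUT[B2] ⊔ OUT[B3] = {a: ⊤, b: ⊤, c: ⊤, d: ⊤, e: ⊤, f: ⊤}
Applying B4's transfer function to that IN value gives OUT[B4] (row B4 above).

Answer: {a: ⊤, b: ⊤, c: ⊤, d: ⊤, e: ⊤, f: +}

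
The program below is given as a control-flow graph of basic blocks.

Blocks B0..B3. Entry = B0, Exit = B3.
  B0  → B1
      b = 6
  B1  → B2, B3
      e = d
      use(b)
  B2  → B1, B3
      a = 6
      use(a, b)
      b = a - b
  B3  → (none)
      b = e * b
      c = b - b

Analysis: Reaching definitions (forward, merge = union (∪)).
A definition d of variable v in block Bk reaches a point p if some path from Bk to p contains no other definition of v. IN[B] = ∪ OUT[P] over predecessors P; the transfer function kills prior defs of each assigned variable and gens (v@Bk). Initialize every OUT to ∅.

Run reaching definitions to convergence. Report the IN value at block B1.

Answer: {a@B2, b@B0, b@B2, e@B1}

Trace:
Per-block solution:
  B0:  IN={}  OUT={b@B0}
  B1:  IN={a@B2, b@B0, b@B2, e@B1}  OUT={a@B2, b@B0, b@B2, e@B1}
  B2:  IN={a@B2, b@B0, b@B2, e@B1}  OUT={a@B2, b@B2, e@B1}
  B3:  IN={a@B2, b@B0, b@B2, e@B1}  OUT={a@B2, b@B3, c@B3, e@B1}

Merge at B1: IN[B1] = OUT[B0] ⊔ OUT[B2] = {a@B2, b@B0, b@B2, e@B1}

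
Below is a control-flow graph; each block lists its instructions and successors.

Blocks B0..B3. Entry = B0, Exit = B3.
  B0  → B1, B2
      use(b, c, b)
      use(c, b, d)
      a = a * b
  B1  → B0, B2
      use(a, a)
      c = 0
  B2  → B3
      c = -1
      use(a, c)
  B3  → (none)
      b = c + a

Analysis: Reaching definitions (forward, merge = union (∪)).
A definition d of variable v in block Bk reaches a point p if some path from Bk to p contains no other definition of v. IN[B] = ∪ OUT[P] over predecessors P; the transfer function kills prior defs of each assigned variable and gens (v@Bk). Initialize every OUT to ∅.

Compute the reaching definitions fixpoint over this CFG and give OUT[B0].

Answer: {a@B0, c@B1}

Derivation:
Fixpoint table:
  B0:   IN={a@B0, c@B1}   OUT={a@B0, c@B1}
  B1:   IN={a@B0, c@B1}   OUT={a@B0, c@B1}
  B2:   IN={a@B0, c@B1}   OUT={a@B0, c@B2}
  B3:   IN={a@B0, c@B2}   OUT={a@B0, b@B3, c@B2}

Merge at B0 (entry node, so the boundary value {} is joined with the incoming edge(s)): IN[B0] = {} ⊔ OUT[B1] = {a@B0, c@B1}
Applying B0's transfer function to that IN value gives OUT[B0] (row B0 above).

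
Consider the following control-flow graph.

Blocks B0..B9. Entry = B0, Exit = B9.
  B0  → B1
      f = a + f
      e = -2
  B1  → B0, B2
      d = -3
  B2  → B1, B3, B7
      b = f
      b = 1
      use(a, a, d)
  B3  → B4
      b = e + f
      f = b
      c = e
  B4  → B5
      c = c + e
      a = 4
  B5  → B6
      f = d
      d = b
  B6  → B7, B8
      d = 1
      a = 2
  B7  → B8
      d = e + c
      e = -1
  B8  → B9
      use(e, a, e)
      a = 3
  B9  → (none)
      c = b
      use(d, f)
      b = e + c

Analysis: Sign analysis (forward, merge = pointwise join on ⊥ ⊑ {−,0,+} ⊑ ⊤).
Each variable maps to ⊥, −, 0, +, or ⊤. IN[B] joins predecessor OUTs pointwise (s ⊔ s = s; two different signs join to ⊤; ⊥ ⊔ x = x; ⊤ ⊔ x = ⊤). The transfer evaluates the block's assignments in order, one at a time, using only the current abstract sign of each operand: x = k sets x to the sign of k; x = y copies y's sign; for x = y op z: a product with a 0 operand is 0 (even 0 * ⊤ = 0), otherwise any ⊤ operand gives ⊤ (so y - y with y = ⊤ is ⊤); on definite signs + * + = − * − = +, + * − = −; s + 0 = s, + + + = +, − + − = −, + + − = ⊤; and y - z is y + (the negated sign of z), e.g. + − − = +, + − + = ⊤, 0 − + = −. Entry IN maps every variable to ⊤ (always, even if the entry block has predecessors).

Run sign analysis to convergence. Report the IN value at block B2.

Answer: {a: ⊤, b: ⊤, c: ⊤, d: -, e: -, f: ⊤}

Working:
Converged values:
  B0:  IN=(all ⊤)  OUT={e:-; rest ⊤}
  B1:  IN={e:-; rest ⊤}  OUT={d:-, e:-; rest ⊤}
  B2:  IN={d:-, e:-; rest ⊤}  OUT={b:+, d:-, e:-; rest ⊤}
  B3:  IN={b:+, d:-, e:-; rest ⊤}  OUT={c:-, d:-, e:-; rest ⊤}
  B4:  IN={c:-, d:-, e:-; rest ⊤}  OUT={a:+, c:-, d:-, e:-; rest ⊤}
  B5:  IN={a:+, c:-, d:-, e:-; rest ⊤}  OUT={a:+, c:-, e:-, f:-; rest ⊤}
  B6:  IN={a:+, c:-, e:-, f:-; rest ⊤}  OUT={a:+, c:-, d:+, e:-, f:-; rest ⊤}
  B7:  IN={e:-; rest ⊤}  OUT={e:-; rest ⊤}
  B8:  IN={e:-; rest ⊤}  OUT={a:+, e:-; rest ⊤}
  B9:  IN={a:+, e:-; rest ⊤}  OUT={a:+, e:-; rest ⊤}

Merge at B2: IN[B2] = OUT[B1] = {a: ⊤, b: ⊤, c: ⊤, d: -, e: -, f: ⊤}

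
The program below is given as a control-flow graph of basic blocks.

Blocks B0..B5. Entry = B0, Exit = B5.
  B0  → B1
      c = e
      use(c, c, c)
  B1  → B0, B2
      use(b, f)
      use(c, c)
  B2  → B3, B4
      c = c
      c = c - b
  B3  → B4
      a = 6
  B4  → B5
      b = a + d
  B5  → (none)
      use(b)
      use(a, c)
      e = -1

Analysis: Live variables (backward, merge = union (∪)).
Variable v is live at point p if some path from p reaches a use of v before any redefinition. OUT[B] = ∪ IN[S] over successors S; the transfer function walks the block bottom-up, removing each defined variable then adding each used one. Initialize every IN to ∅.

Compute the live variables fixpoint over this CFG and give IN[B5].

Answer: {a, b, c}

Derivation:
Per-block solution:
  B0:   IN={a, b, d, e, f}   OUT={a, b, c, d, e, f}
  B1:   IN={a, b, c, d, e, f}   OUT={a, b, c, d, e, f}
  B2:   IN={a, b, c, d}   OUT={a, c, d}
  B3:   IN={c, d}   OUT={a, c, d}
  B4:   IN={a, c, d}   OUT={a, b, c}
  B5:   IN={a, b, c}   OUT={}

B5 is the boundary node: OUT[B5] = {}
Applying B5's transfer function to that OUT value gives IN[B5] (row B5 above).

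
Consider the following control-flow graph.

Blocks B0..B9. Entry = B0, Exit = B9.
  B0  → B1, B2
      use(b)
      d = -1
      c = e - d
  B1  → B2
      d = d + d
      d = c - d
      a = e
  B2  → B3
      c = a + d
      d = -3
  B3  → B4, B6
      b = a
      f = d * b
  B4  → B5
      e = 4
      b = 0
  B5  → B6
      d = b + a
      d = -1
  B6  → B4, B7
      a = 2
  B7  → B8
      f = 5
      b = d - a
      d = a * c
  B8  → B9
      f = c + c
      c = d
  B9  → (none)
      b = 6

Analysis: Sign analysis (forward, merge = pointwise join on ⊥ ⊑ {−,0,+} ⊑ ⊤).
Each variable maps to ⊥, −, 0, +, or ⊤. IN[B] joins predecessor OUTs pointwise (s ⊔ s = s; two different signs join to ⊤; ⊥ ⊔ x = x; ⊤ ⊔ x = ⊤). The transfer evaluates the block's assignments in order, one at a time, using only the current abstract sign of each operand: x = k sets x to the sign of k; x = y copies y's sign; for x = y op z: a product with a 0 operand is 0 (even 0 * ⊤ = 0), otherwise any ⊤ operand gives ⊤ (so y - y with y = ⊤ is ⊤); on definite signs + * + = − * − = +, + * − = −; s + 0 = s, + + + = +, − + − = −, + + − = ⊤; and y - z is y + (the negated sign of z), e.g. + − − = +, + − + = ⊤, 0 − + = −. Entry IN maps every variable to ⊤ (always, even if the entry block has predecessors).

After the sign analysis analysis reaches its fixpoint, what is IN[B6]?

Converged values:
  B0:  IN=(all ⊤)  OUT={d:-; rest ⊤}
  B1:  IN={d:-; rest ⊤}  OUT=(all ⊤)
  B2:  IN=(all ⊤)  OUT={d:-; rest ⊤}
  B3:  IN={d:-; rest ⊤}  OUT={d:-; rest ⊤}
  B4:  IN={d:-; rest ⊤}  OUT={b:0, d:-, e:+; rest ⊤}
  B5:  IN={b:0, d:-, e:+; rest ⊤}  OUT={b:0, d:-, e:+; rest ⊤}
  B6:  IN={d:-; rest ⊤}  OUT={a:+, d:-; rest ⊤}
  B7:  IN={a:+, d:-; rest ⊤}  OUT={a:+, b:-, f:+; rest ⊤}
  B8:  IN={a:+, b:-, f:+; rest ⊤}  OUT={a:+, b:-; rest ⊤}
  B9:  IN={a:+, b:-; rest ⊤}  OUT={a:+, b:+; rest ⊤}

Merge at B6: IN[B6] = OUT[B3] ⊔ OUT[B5] = {a: ⊤, b: ⊤, c: ⊤, d: -, e: ⊤, f: ⊤}

Answer: {a: ⊤, b: ⊤, c: ⊤, d: -, e: ⊤, f: ⊤}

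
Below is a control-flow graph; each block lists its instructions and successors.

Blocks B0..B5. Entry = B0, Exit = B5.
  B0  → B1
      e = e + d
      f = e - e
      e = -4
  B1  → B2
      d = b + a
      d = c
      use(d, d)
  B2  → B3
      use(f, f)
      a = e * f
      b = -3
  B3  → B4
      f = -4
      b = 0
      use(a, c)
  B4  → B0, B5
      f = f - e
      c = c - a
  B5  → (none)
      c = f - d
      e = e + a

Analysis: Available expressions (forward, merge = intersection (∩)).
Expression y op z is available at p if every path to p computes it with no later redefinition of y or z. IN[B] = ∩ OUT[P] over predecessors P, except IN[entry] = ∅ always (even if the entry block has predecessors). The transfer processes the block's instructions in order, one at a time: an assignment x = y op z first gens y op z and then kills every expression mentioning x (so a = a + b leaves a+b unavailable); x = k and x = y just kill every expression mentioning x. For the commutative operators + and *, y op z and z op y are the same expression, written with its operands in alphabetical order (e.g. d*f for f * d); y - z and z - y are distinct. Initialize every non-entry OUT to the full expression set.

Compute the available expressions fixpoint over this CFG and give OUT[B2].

Answer: {e*f}

Working:
Per-block solution:
  B0: | IN={} | OUT={}
  B1: | IN={} | OUT={a+b}
  B2: | IN={a+b} | OUT={e*f}
  B3: | IN={e*f} | OUT={}
  B4: | IN={} | OUT={}
  B5: | IN={} | OUT={f-d}

Merge at B2: IN[B2] = OUT[B1] = {a+b}
Applying B2's transfer function to that IN value gives OUT[B2] (row B2 above).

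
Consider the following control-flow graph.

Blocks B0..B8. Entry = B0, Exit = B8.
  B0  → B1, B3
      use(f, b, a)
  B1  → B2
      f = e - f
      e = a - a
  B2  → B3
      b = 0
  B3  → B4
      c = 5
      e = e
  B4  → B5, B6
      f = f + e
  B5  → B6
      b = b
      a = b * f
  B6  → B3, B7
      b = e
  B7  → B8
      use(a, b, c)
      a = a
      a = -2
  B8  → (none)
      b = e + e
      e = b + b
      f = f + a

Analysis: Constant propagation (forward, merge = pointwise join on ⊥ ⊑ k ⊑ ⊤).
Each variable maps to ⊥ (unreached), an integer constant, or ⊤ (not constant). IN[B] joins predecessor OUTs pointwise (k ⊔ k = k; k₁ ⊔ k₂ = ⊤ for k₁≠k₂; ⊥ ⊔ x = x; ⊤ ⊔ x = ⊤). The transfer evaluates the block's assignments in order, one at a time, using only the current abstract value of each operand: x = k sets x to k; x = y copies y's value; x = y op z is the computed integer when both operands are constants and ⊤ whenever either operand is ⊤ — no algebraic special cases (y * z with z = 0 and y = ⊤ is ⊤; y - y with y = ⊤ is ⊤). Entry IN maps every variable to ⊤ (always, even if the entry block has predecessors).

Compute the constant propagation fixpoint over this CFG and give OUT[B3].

Answer: {a: ⊤, b: ⊤, c: 5, d: ⊤, e: ⊤, f: ⊤}

Working:
Converged values:
  B0:  IN=(all ⊤)  OUT=(all ⊤)
  B1:  IN=(all ⊤)  OUT=(all ⊤)
  B2:  IN=(all ⊤)  OUT={b:0; rest ⊤}
  B3:  IN=(all ⊤)  OUT={c:5; rest ⊤}
  B4:  IN={c:5; rest ⊤}  OUT={c:5; rest ⊤}
  B5:  IN={c:5; rest ⊤}  OUT={c:5; rest ⊤}
  B6:  IN={c:5; rest ⊤}  OUT={c:5; rest ⊤}
  B7:  IN={c:5; rest ⊤}  OUT={a:-2, c:5; rest ⊤}
  B8:  IN={a:-2, c:5; rest ⊤}  OUT={a:-2, c:5; rest ⊤}

Merge at B3: IN[B3] = OUT[B0] ⊔ OUT[B2] ⊔ OUT[B6] = {a: ⊤, b: ⊤, c: ⊤, d: ⊤, e: ⊤, f: ⊤}
Applying B3's transfer function to that IN value gives OUT[B3] (row B3 above).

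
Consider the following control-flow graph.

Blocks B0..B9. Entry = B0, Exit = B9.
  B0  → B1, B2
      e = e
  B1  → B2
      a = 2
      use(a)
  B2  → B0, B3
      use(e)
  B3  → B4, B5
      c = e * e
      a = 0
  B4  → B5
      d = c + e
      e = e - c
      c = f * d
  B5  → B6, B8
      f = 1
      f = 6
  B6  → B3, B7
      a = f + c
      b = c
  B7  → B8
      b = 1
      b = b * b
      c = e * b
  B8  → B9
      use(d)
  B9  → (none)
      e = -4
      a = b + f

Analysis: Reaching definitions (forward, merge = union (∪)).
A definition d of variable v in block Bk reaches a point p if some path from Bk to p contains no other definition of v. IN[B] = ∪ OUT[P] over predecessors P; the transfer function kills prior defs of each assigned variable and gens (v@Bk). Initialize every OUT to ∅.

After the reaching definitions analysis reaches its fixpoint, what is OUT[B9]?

Converged values:
  B0: | IN={a@B1, e@B0} | OUT={a@B1, e@B0}
  B1: | IN={a@B1, e@B0} | OUT={a@B1, e@B0}
  B2: | IN={a@B1, e@B0} | OUT={a@B1, e@B0}
  B3: | IN={a@B1, a@B6, b@B6, c@B3, c@B4, d@B4, e@B0, e@B4, f@B5} | OUT={a@B3, b@B6, c@B3, d@B4, e@B0, e@B4, f@B5}
  B4: | IN={a@B3, b@B6, c@B3, d@B4, e@B0, e@B4, f@B5} | OUT={a@B3, b@B6, c@B4, d@B4, e@B4, f@B5}
  B5: | IN={a@B3, b@B6, c@B3, c@B4, d@B4, e@B0, e@B4, f@B5} | OUT={a@B3, b@B6, c@B3, c@B4, d@B4, e@B0, e@B4, f@B5}
  B6: | IN={a@B3, b@B6, c@B3, c@B4, d@B4, e@B0, e@B4, f@B5} | OUT={a@B6, b@B6, c@B3, c@B4, d@B4, e@B0, e@B4, f@B5}
  B7: | IN={a@B6, b@B6, c@B3, c@B4, d@B4, e@B0, e@B4, f@B5} | OUT={a@B6, b@B7, c@B7, d@B4, e@B0, e@B4, f@B5}
  B8: | IN={a@B3, a@B6, b@B6, b@B7, c@B3, c@B4, c@B7, d@B4, e@B0, e@B4, f@B5} | OUT={a@B3, a@B6, b@B6, b@B7, c@B3, c@B4, c@B7, d@B4, e@B0, e@B4, f@B5}
  B9: | IN={a@B3, a@B6, b@B6, b@B7, c@B3, c@B4, c@B7, d@B4, e@B0, e@B4, f@B5} | OUT={a@B9, b@B6, b@B7, c@B3, c@B4, c@B7, d@B4, e@B9, f@B5}

Merge at B9: IN[B9] = OUT[B8] = {a@B3, a@B6, b@B6, b@B7, c@B3, c@B4, c@B7, d@B4, e@B0, e@B4, f@B5}
Applying B9's transfer function to that IN value gives OUT[B9] (row B9 above).

Answer: {a@B9, b@B6, b@B7, c@B3, c@B4, c@B7, d@B4, e@B9, f@B5}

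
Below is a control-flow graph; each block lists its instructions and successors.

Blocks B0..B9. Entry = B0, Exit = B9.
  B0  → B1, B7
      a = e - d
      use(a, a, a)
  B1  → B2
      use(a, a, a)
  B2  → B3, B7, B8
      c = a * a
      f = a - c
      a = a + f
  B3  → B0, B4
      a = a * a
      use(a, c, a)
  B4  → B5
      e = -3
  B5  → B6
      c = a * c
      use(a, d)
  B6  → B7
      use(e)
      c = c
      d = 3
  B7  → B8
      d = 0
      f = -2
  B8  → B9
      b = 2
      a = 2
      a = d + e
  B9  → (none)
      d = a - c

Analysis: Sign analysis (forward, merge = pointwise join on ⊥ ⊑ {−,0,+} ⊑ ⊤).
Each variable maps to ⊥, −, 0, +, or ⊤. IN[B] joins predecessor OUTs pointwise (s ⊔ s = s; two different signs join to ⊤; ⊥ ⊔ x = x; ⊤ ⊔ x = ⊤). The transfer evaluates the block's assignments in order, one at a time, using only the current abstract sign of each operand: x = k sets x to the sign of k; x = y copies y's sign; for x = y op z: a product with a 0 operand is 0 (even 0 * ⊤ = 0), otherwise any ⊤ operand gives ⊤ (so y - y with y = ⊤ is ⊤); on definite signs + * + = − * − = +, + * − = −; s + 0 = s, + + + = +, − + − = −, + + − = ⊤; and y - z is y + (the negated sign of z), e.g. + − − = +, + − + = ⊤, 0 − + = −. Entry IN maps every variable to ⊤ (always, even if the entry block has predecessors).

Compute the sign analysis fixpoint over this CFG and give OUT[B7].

Converged values:
  B0:   IN=(all ⊤)   OUT=(all ⊤)
  B1:   IN=(all ⊤)   OUT=(all ⊤)
  B2:   IN=(all ⊤)   OUT=(all ⊤)
  B3:   IN=(all ⊤)   OUT=(all ⊤)
  B4:   IN=(all ⊤)   OUT={e:-; rest ⊤}
  B5:   IN={e:-; rest ⊤}   OUT={e:-; rest ⊤}
  B6:   IN={e:-; rest ⊤}   OUT={d:+, e:-; rest ⊤}
  B7:   IN=(all ⊤)   OUT={d:0, f:-; rest ⊤}
  B8:   IN=(all ⊤)   OUT={b:+; rest ⊤}
  B9:   IN={b:+; rest ⊤}   OUT={b:+; rest ⊤}

Merge at B7: IN[B7] = OUT[B0] ⊔ OUT[B2] ⊔ OUT[B6] = {a: ⊤, b: ⊤, c: ⊤, d: ⊤, e: ⊤, f: ⊤}
Applying B7's transfer function to that IN value gives OUT[B7] (row B7 above).

Answer: {a: ⊤, b: ⊤, c: ⊤, d: 0, e: ⊤, f: -}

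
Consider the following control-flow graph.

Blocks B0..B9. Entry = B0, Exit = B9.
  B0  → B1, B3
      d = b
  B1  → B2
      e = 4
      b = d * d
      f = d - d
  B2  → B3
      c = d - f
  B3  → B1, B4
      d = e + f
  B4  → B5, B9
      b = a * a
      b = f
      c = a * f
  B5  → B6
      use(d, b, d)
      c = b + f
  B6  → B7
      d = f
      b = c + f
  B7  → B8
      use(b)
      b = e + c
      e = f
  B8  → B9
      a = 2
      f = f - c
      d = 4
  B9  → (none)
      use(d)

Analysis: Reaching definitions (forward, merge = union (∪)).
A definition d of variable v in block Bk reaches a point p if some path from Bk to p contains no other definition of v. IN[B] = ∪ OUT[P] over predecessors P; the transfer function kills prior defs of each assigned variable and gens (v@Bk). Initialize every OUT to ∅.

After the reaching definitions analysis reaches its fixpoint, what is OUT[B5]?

Answer: {b@B4, c@B5, d@B3, e@B1, f@B1}

Trace:
Per-block solution:
  B0:  IN={}  OUT={d@B0}
  B1:  IN={b@B1, c@B2, d@B0, d@B3, e@B1, f@B1}  OUT={b@B1, c@B2, d@B0, d@B3, e@B1, f@B1}
  B2:  IN={b@B1, c@B2, d@B0, d@B3, e@B1, f@B1}  OUT={b@B1, c@B2, d@B0, d@B3, e@B1, f@B1}
  B3:  IN={b@B1, c@B2, d@B0, d@B3, e@B1, f@B1}  OUT={b@B1, c@B2, d@B3, e@B1, f@B1}
  B4:  IN={b@B1, c@B2, d@B3, e@B1, f@B1}  OUT={b@B4, c@B4, d@B3, e@B1, f@B1}
  B5:  IN={b@B4, c@B4, d@B3, e@B1, f@B1}  OUT={b@B4, c@B5, d@B3, e@B1, f@B1}
  B6:  IN={b@B4, c@B5, d@B3, e@B1, f@B1}  OUT={b@B6, c@B5, d@B6, e@B1, f@B1}
  B7:  IN={b@B6, c@B5, d@B6, e@B1, f@B1}  OUT={b@B7, c@B5, d@B6, e@B7, f@B1}
  B8:  IN={b@B7, c@B5, d@B6, e@B7, f@B1}  OUT={a@B8, b@B7, c@B5, d@B8, e@B7, f@B8}
  B9:  IN={a@B8, b@B4, b@B7, c@B4, c@B5, d@B3, d@B8, e@B1, e@B7, f@B1, f@B8}  OUT={a@B8, b@B4, b@B7, c@B4, c@B5, d@B3, d@B8, e@B1, e@B7, f@B1, f@B8}

Merge at B5: IN[B5] = OUT[B4] = {b@B4, c@B4, d@B3, e@B1, f@B1}
Applying B5's transfer function to that IN value gives OUT[B5] (row B5 above).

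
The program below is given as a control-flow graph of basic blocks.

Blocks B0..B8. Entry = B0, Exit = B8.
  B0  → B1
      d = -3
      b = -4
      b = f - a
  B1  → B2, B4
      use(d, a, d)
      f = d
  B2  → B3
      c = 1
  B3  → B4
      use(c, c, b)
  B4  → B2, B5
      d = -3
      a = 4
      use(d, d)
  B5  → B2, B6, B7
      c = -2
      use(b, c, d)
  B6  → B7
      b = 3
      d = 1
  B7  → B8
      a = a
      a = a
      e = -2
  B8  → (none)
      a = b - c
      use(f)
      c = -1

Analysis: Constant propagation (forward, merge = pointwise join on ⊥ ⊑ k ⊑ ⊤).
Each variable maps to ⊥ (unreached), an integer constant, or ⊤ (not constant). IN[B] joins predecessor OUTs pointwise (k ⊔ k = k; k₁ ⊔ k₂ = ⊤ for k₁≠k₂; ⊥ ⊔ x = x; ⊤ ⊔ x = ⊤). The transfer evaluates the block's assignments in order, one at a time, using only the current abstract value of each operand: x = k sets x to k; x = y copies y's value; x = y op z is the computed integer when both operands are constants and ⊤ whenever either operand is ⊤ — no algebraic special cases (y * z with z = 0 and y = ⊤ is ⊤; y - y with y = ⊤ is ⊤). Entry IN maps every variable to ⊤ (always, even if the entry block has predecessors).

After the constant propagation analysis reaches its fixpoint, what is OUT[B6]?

Answer: {a: 4, b: 3, c: -2, d: 1, e: ⊤, f: -3}

Working:
Per-block solution:
  B0:  IN=(all ⊤)  OUT={d:-3; rest ⊤}
  B1:  IN={d:-3; rest ⊤}  OUT={d:-3, f:-3; rest ⊤}
  B2:  IN={d:-3, f:-3; rest ⊤}  OUT={c:1, d:-3, f:-3; rest ⊤}
  B3:  IN={c:1, d:-3, f:-3; rest ⊤}  OUT={c:1, d:-3, f:-3; rest ⊤}
  B4:  IN={d:-3, f:-3; rest ⊤}  OUT={a:4, d:-3, f:-3; rest ⊤}
  B5:  IN={a:4, d:-3, f:-3; rest ⊤}  OUT={a:4, c:-2, d:-3, f:-3; rest ⊤}
  B6:  IN={a:4, c:-2, d:-3, f:-3; rest ⊤}  OUT={a:4, b:3, c:-2, d:1, f:-3; rest ⊤}
  B7:  IN={a:4, c:-2, f:-3; rest ⊤}  OUT={a:4, c:-2, e:-2, f:-3; rest ⊤}
  B8:  IN={a:4, c:-2, e:-2, f:-3; rest ⊤}  OUT={c:-1, e:-2, f:-3; rest ⊤}

Merge at B6: IN[B6] = OUT[B5] = {a: 4, b: ⊤, c: -2, d: -3, e: ⊤, f: -3}
Applying B6's transfer function to that IN value gives OUT[B6] (row B6 above).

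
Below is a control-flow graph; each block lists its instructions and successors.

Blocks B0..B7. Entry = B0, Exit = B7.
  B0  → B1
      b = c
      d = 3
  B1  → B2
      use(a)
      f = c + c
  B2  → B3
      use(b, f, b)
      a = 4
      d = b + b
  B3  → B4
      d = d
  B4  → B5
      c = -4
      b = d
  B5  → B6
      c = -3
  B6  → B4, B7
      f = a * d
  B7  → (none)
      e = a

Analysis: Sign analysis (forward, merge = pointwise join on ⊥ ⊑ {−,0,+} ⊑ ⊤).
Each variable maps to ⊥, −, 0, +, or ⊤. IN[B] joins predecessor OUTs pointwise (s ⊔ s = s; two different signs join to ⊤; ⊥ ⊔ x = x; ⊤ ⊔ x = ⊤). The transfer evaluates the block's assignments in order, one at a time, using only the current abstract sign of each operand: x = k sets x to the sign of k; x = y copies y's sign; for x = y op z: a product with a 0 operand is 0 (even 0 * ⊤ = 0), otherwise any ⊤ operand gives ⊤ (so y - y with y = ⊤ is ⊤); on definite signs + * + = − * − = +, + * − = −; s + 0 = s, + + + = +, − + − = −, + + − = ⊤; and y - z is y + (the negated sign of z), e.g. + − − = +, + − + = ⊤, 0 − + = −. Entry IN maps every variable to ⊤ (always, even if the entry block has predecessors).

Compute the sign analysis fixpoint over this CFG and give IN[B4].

Answer: {a: +, b: ⊤, c: ⊤, d: ⊤, e: ⊤, f: ⊤}

Working:
Converged values:
  B0:   IN=(all ⊤)   OUT={d:+; rest ⊤}
  B1:   IN={d:+; rest ⊤}   OUT={d:+; rest ⊤}
  B2:   IN={d:+; rest ⊤}   OUT={a:+; rest ⊤}
  B3:   IN={a:+; rest ⊤}   OUT={a:+; rest ⊤}
  B4:   IN={a:+; rest ⊤}   OUT={a:+, c:-; rest ⊤}
  B5:   IN={a:+, c:-; rest ⊤}   OUT={a:+, c:-; rest ⊤}
  B6:   IN={a:+, c:-; rest ⊤}   OUT={a:+, c:-; rest ⊤}
  B7:   IN={a:+, c:-; rest ⊤}   OUT={a:+, c:-, e:+; rest ⊤}

Merge at B4: IN[B4] = OUT[B3] ⊔ OUT[B6] = {a: +, b: ⊤, c: ⊤, d: ⊤, e: ⊤, f: ⊤}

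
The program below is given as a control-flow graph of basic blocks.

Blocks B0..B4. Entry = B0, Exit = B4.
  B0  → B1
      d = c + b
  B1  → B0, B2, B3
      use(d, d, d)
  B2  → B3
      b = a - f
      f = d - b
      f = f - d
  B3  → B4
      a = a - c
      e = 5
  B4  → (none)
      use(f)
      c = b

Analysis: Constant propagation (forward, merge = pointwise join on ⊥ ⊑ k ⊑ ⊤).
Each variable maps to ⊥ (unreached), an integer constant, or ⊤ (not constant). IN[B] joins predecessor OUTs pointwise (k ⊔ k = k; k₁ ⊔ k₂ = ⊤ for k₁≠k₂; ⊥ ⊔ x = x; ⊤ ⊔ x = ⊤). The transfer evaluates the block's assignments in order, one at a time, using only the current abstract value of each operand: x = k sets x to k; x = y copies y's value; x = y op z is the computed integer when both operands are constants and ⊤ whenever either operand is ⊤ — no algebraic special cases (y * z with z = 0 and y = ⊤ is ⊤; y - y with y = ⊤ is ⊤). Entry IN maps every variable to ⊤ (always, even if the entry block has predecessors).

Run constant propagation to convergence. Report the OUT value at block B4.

Answer: {a: ⊤, b: ⊤, c: ⊤, d: ⊤, e: 5, f: ⊤}

Trace:
Converged values:
  B0:   IN=(all ⊤)   OUT=(all ⊤)
  B1:   IN=(all ⊤)   OUT=(all ⊤)
  B2:   IN=(all ⊤)   OUT=(all ⊤)
  B3:   IN=(all ⊤)   OUT={e:5; rest ⊤}
  B4:   IN={e:5; rest ⊤}   OUT={e:5; rest ⊤}

Merge at B4: IN[B4] = OUT[B3] = {a: ⊤, b: ⊤, c: ⊤, d: ⊤, e: 5, f: ⊤}
Applying B4's transfer function to that IN value gives OUT[B4] (row B4 above).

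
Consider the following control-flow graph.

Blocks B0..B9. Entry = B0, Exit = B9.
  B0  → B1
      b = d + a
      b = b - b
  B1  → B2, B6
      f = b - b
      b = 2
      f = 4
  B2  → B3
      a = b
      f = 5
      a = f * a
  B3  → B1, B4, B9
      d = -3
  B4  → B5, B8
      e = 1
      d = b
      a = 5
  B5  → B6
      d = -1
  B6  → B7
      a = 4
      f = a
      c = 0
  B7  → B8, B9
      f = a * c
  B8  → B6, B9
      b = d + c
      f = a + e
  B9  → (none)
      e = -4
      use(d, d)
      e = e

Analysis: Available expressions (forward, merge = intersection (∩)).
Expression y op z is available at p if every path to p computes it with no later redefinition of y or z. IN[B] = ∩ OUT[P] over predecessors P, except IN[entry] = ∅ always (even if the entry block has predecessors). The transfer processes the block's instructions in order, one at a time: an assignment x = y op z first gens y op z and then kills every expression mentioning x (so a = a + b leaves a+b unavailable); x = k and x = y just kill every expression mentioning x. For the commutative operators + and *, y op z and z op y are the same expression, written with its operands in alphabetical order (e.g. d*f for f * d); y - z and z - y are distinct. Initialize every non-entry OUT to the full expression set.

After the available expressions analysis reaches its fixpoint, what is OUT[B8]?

Per-block solution:
  B0:  IN={}  OUT={a+d}
  B1:  IN={}  OUT={}
  B2:  IN={}  OUT={}
  B3:  IN={}  OUT={}
  B4:  IN={}  OUT={}
  B5:  IN={}  OUT={}
  B6:  IN={}  OUT={}
  B7:  IN={}  OUT={a*c}
  B8:  IN={}  OUT={a+e, c+d}
  B9:  IN={}  OUT={}

Merge at B8: IN[B8] = OUT[B4] ∩ OUT[B7] = {}
Applying B8's transfer function to that IN value gives OUT[B8] (row B8 above).

Answer: {a+e, c+d}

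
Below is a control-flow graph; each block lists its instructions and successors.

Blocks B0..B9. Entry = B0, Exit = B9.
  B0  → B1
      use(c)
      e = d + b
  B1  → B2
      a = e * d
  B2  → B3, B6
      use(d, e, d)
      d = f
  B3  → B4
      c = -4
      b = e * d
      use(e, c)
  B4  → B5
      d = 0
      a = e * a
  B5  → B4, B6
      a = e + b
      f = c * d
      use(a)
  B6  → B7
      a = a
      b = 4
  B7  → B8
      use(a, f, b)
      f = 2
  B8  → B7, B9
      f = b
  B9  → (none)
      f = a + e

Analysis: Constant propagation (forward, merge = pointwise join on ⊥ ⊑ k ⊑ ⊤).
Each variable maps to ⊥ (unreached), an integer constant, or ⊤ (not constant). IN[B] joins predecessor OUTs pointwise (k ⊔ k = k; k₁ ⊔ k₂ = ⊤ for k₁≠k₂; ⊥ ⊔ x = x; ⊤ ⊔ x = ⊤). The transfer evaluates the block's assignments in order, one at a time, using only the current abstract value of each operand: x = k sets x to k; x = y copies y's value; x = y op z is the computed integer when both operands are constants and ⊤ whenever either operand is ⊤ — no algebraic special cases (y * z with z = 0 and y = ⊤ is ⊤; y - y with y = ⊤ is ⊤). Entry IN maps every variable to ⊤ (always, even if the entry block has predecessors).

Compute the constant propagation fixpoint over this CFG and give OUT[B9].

Answer: {a: ⊤, b: 4, c: ⊤, d: ⊤, e: ⊤, f: ⊤}

Working:
Converged values:
  B0: | IN=(all ⊤) | OUT=(all ⊤)
  B1: | IN=(all ⊤) | OUT=(all ⊤)
  B2: | IN=(all ⊤) | OUT=(all ⊤)
  B3: | IN=(all ⊤) | OUT={c:-4; rest ⊤}
  B4: | IN={c:-4; rest ⊤} | OUT={c:-4, d:0; rest ⊤}
  B5: | IN={c:-4, d:0; rest ⊤} | OUT={c:-4, d:0, f:0; rest ⊤}
  B6: | IN=(all ⊤) | OUT={b:4; rest ⊤}
  B7: | IN={b:4; rest ⊤} | OUT={b:4, f:2; rest ⊤}
  B8: | IN={b:4, f:2; rest ⊤} | OUT={b:4, f:4; rest ⊤}
  B9: | IN={b:4, f:4; rest ⊤} | OUT={b:4; rest ⊤}

Merge at B9: IN[B9] = OUT[B8] = {a: ⊤, b: 4, c: ⊤, d: ⊤, e: ⊤, f: 4}
Applying B9's transfer function to that IN value gives OUT[B9] (row B9 above).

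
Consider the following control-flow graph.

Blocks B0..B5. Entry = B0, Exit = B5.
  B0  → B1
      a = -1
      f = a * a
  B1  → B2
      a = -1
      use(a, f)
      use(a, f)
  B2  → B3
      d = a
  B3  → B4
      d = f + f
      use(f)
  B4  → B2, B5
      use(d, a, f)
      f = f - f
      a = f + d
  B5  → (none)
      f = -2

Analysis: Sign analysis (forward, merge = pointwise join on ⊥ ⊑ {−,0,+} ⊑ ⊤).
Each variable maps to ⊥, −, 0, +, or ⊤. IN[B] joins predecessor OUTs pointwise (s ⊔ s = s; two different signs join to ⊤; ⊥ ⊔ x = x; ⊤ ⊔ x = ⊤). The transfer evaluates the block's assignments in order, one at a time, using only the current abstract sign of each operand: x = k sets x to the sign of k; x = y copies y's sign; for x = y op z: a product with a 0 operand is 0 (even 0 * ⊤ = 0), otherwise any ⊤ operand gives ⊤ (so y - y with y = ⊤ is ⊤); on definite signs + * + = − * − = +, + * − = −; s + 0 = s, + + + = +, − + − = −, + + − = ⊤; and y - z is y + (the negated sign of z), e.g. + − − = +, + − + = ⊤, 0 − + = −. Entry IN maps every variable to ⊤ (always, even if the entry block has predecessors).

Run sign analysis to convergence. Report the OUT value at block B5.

Answer: {a: ⊤, b: ⊤, c: ⊤, d: ⊤, e: ⊤, f: -}

Trace:
Fixpoint table:
  B0: | IN=(all ⊤) | OUT={a:-, f:+; rest ⊤}
  B1: | IN={a:-, f:+; rest ⊤} | OUT={a:-, f:+; rest ⊤}
  B2: | IN=(all ⊤) | OUT=(all ⊤)
  B3: | IN=(all ⊤) | OUT=(all ⊤)
  B4: | IN=(all ⊤) | OUT=(all ⊤)
  B5: | IN=(all ⊤) | OUT={f:-; rest ⊤}

Merge at B5: IN[B5] = OUT[B4] = {a: ⊤, b: ⊤, c: ⊤, d: ⊤, e: ⊤, f: ⊤}
Applying B5's transfer function to that IN value gives OUT[B5] (row B5 above).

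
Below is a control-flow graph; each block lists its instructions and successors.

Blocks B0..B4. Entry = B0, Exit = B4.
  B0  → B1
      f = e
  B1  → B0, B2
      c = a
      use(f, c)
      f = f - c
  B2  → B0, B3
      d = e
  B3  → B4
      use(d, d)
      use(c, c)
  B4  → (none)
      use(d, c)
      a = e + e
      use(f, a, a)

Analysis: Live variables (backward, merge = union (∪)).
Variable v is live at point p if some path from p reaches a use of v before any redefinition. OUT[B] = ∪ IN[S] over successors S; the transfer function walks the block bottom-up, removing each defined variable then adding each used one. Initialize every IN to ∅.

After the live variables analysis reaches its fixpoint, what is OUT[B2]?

Fixpoint table:
  B0: | IN={a, e} | OUT={a, e, f}
  B1: | IN={a, e, f} | OUT={a, c, e, f}
  B2: | IN={a, c, e, f} | OUT={a, c, d, e, f}
  B3: | IN={c, d, e, f} | OUT={c, d, e, f}
  B4: | IN={c, d, e, f} | OUT={}

Merge at B2: OUT[B2] = IN[B0] ⊔ IN[B3] = {a, c, d, e, f}

Answer: {a, c, d, e, f}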